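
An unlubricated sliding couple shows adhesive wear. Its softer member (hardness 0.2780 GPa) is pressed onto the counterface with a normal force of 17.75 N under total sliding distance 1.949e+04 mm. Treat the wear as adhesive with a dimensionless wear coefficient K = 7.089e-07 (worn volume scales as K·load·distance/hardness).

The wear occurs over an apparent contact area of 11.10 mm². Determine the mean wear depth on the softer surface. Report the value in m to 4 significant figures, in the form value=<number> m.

Intermediate values are shown rounded, and all arithmetic runs at full float precision, and one last rounding: 4 significant figures.
Convert: Distance covered L = 1.949e+04 mm = 19.49 m.
Convert: Hardness H = 0.2780 GPa = 2.780e+08 Pa.
Convert: Contact area A = 11.10 mm² = 1.110e-05 m².
Restated in SI base units: W = 17.75 N, H = 2.780e+08 Pa, K = 7.089e-07.
By Archard's law, V = K·W·L/H = 7.089e-07 · 17.75 · 19.49 / 2.780e+08 = 8.822e-13 m³.
Wear depth h = V/A = 8.822e-13 / 1.110e-05 = 7.947e-08 m.

value=7.947e-08 m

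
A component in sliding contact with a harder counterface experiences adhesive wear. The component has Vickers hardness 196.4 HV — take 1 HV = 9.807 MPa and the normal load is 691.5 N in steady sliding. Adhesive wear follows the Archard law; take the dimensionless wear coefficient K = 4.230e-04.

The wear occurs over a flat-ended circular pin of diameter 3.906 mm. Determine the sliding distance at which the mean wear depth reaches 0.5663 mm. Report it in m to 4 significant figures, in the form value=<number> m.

value=44.68 m

Each operation keeps full precision; the intermediates are printed rounded. Rounded just once, at four significant figures.
Hardness H = 196.4 HV × 9.807 MPa/HV = 1926 MPa = 1.926e+09 Pa.
Pin diameter d = 3.906 mm = 0.003906 m. Contact area A = π·d²/4 = π·(0.003906 m)²/4 = 1.198e-05 m².
Depth limit h_lim = 0.5663 mm = 5.663e-04 m.
SI base units throughout: W = 691.5 N, H = 1.926e+09 Pa, K = 4.230e-04.
Allowed volume V_lim = h_lim·A = 5.663e-04 · 1.198e-05 = 6.786e-09 m³.
Sliding life L = V_lim·H/(K·W) = 6.786e-09 · 1.926e+09 / (4.230e-04 · 691.5) = 44.68 m.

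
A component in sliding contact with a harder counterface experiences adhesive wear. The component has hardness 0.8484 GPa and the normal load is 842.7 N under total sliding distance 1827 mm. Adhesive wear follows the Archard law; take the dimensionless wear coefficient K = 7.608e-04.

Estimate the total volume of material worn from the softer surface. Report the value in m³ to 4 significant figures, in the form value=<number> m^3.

value=1.381e-09 m^3

All working math keeps full precision; printed values are rounded — one last rounding, at 4 significant digits.
Convert: Sliding distance L = 1827 mm = 1.827 m.
Convert: Hardness H = 0.8484 GPa = 8.484e+08 Pa.
SI base units throughout: W = 842.7 N, H = 8.484e+08 Pa, K = 7.608e-04.
By Archard's law, V = K·W·L/H = 7.608e-04 · 842.7 · 1.827 / 8.484e+08 = 1.381e-09 m³.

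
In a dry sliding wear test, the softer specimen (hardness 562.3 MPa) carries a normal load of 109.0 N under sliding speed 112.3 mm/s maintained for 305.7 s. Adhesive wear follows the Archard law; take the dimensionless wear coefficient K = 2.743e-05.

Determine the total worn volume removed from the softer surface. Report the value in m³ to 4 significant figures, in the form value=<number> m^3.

The algebra maintains full precision; the intermediates are shown rounded. Rounded just once: 4 significant digits.
Convert: Sliding speed v = 112.3 mm/s = 0.1123 m/s. Distance L = v·t = 0.1123 m/s × 305.7 s = 34.33 m.
Convert: Hardness H = 562.3 MPa = 5.623e+08 Pa.
Collected in SI base units: W = 109.0 N, H = 5.623e+08 Pa, K = 2.743e-05.
Volume removed: V = K·W·L/H = 2.743e-05 · 109.0 · 34.33 / 5.623e+08 = 1.825e-10 m³.

value=1.825e-10 m^3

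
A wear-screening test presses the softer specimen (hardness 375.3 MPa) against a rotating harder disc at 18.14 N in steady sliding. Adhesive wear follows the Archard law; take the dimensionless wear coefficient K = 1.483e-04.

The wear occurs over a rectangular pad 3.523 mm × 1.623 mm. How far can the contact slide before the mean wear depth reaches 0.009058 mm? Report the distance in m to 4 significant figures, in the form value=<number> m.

Intermediate values are shown rounded; all arithmetic carries exact precision. Rounded once at the end to 4 significant figures.
Hardness H = 375.3 MPa = 3.753e+08 Pa.
Pad sides 3.523 mm × 1.623 mm = 0.003523 m × 0.001623 m. Contact area A = 0.003523 m × 0.001623 m = 5.718e-06 m².
Depth limit h_lim = 0.009058 mm = 9.058e-06 m.
In SI base units, W = 18.14 N, H = 3.753e+08 Pa, K = 1.483e-04.
Permissible volume V_lim = h_lim·A = 9.058e-06 · 5.718e-06 = 5.179e-11 m³.
So the life L = V_lim·H/(K·W) = 5.179e-11 · 3.753e+08 / (1.483e-04 · 18.14) = 7.225 m.

value=7.225 m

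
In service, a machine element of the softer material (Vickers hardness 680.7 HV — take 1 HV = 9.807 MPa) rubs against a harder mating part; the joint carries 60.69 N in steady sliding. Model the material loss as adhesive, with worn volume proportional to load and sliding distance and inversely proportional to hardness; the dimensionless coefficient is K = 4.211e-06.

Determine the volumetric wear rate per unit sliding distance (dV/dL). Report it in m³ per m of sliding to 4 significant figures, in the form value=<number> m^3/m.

Intermediates appear rounded. Each operation keeps full float precision. Rounded just once, at four significant figures.
Hardness H = 680.7 HV × 9.807 MPa/HV = 6676 MPa = 6.676e+09 Pa.
Restated in SI base units: W = 60.69 N, H = 6.676e+09 Pa, K = 4.211e-06.
Volumetric rate dV/dL = K·W/H: 4.211e-06 · 60.69 / 6.676e+09 = 3.828e-14 m³/m.

value=3.828e-14 m^3/m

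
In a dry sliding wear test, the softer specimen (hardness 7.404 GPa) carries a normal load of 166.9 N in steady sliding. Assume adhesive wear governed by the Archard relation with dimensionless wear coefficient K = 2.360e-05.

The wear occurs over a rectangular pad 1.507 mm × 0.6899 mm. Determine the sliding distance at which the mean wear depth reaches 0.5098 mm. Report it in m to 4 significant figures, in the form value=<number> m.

Each operation carries exact precision, and intermediate values are printed rounded, and rounded just once to four significant figures.
Convert: Hardness H = 7.404 GPa = 7.404e+09 Pa.
Convert: Pad sides 1.507 mm × 0.6899 mm = 1.507e-03 m × 6.899e-04 m. Contact area A = 1.507e-03 m × 6.899e-04 m = 1.040e-06 m².
Convert: Depth limit h_lim = 0.5098 mm = 5.098e-04 m.
As SI base values: W = 166.9 N, H = 7.404e+09 Pa, K = 2.360e-05.
Permissible volume V_lim = h_lim·A = 5.098e-04 · 1.040e-06 = 5.300e-10 m³.
Thus life L = V_lim·H/(K·W) = 5.300e-10 · 7.404e+09 / (2.360e-05 · 166.9) = 996.3 m.

value=996.3 m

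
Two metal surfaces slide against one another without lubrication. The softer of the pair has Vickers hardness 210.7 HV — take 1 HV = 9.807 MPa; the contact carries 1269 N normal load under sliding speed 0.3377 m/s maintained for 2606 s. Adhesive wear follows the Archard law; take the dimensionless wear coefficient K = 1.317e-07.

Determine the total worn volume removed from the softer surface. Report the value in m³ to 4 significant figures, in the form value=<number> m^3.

value=7.118e-11 m^3

The intermediates are shown rounded — all arithmetic carries full float precision; a lone final rounding, at 4 significant figures.
Path length L = v·t = 0.3377 m/s × 2606 s = 880.0 m.
Hardness H = 210.7 HV × 9.807 MPa/HV = 2066 MPa = 2.066e+09 Pa.
In SI base units, W = 1269 N, H = 2.066e+09 Pa, K = 1.317e-07.
The Archard volume V = K·W·L/H = 1.317e-07 · 1269 · 880.0 / 2.066e+09 = 7.118e-11 m³.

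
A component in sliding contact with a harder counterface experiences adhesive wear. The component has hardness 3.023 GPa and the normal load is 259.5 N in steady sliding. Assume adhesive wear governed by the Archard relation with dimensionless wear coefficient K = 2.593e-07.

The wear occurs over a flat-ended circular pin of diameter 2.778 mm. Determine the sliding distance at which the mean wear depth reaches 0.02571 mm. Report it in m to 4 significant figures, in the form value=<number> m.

value=7001 m

The algebra maintains full float precision — intermediate values are printed rounded — rounded once at the end, at 4 significant digits.
Convert: Hardness H = 3.023 GPa = 3.023e+09 Pa.
Convert: Pin diameter d = 2.778 mm = 0.002778 m. Contact area A = π·d²/4 = π·(0.002778 m)²/4 = 6.061e-06 m².
Convert: Depth limit h_lim = 0.02571 mm = 2.571e-05 m.
SI base units throughout: W = 259.5 N, H = 3.023e+09 Pa, K = 2.593e-07.
At the depth limit, V_lim = h_lim·A = 2.571e-05 · 6.061e-06 = 1.558e-10 m³.
Thus life L = V_lim·H/(K·W) = 1.558e-10 · 3.023e+09 / (2.593e-07 · 259.5) = 7001 m.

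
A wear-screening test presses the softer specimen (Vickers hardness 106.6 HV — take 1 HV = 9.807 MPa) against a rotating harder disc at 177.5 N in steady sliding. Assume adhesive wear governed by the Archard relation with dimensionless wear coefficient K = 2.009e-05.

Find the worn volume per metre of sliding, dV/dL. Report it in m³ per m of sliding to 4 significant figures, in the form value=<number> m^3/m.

Each operation maintains full float precision — shown intermediates are rounded. Rounded just once: 4 significant figures.
Convert: Hardness H = 106.6 HV × 9.807 MPa/HV = 1045 MPa = 1.045e+09 Pa.
In SI base units: W = 177.5 N, H = 1.045e+09 Pa, K = 2.009e-05.
Wear rate dV/dL = K·W/H (independent of L): 2.009e-05 · 177.5 / 1.045e+09 = 3.411e-12 m³/m.

value=3.411e-12 m^3/m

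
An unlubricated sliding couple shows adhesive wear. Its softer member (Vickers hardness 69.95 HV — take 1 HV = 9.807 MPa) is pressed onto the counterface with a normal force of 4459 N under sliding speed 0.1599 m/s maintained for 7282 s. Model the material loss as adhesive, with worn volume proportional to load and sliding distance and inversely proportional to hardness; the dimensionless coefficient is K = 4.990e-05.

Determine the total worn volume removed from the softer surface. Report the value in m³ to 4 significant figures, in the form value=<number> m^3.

All arithmetic holds exact precision, and displayed values are rounded; a single final rounding to 4 significant figures.
Total distance L = v·t = 0.1599 m/s × 7282 s = 1164 m.
Hardness H = 69.95 HV × 9.807 MPa/HV = 686.0 MPa = 6.860e+08 Pa.
SI base units throughout: W = 4459 N, H = 6.860e+08 Pa, K = 4.990e-05.
Volume removed: V = K·W·L/H = 4.990e-05 · 4459 · 1164 / 6.860e+08 = 3.777e-07 m³.

value=3.777e-07 m^3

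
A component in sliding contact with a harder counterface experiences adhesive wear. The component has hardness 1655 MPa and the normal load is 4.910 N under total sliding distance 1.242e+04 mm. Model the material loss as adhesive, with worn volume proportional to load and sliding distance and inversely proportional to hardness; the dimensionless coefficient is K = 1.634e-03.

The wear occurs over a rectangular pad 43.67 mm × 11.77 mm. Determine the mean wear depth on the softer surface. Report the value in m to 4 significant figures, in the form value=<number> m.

value=1.171e-07 m

The computation keeps exact precision; quoted intermediates are rounded, and a single final rounding: 4 significant digits.
Convert: Distance L = 1.242e+04 mm = 12.42 m.
Convert: Hardness H = 1655 MPa = 1.655e+09 Pa.
Convert: Pad sides 43.67 mm × 11.77 mm = 0.04367 m × 0.01177 m. Contact area A = 0.04367 m × 0.01177 m = 5.140e-04 m².
Collected in SI base units: W = 4.910 N, H = 1.655e+09 Pa, K = 1.634e-03.
Worn volume V = K·W·L/H = 1.634e-03 · 4.910 · 12.42 / 1.655e+09 = 6.021e-11 m³.
Average depth h = V/A = 6.021e-11 / 5.140e-04 = 1.171e-07 m.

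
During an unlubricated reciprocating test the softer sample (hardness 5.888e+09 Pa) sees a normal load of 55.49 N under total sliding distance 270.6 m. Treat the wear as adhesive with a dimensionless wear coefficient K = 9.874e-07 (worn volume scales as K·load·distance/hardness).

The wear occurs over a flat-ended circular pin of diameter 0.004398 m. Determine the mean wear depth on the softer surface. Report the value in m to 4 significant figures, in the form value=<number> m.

The algebra runs at exact precision — intermediates appear rounded. Rounded once at the end: four significant digits.
Convert: Contact area A = π·d²/4 = π·(0.004398 m)²/4 = 1.519e-05 m².
Expressed in SI base units: W = 55.49 N, H = 5.888e+09 Pa, K = 9.874e-07.
Archard relation: V = K·W·L/H = 9.874e-07 · 55.49 · 270.6 / 5.888e+09 = 2.518e-12 m³.
Depth of wear h = V/A = 2.518e-12 / 1.519e-05 = 1.658e-07 m.

value=1.658e-07 m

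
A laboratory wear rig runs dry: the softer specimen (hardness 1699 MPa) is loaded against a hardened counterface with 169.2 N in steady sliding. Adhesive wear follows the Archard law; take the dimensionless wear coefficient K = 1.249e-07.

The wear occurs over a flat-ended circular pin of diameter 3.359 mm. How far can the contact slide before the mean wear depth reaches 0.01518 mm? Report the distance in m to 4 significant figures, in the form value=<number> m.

The intermediates are shown rounded. The computation holds full precision; rounded once at the end, at four significant figures.
Convert: Hardness H = 1699 MPa = 1.699e+09 Pa.
Convert: Pin diameter d = 3.359 mm = 0.003359 m. Contact area A = π·d²/4 = π·(0.003359 m)²/4 = 8.862e-06 m².
Convert: Depth limit h_lim = 0.01518 mm = 1.518e-05 m.
Restated in SI base units: W = 169.2 N, H = 1.699e+09 Pa, K = 1.249e-07.
Limit volume V_lim = h_lim·A = 1.518e-05 · 8.862e-06 = 1.345e-10 m³.
Life L = V_lim·H/(K·W) = 1.345e-10 · 1.699e+09 / (1.249e-07 · 169.2) = 1.081e+04 m.

value=1.081e+04 m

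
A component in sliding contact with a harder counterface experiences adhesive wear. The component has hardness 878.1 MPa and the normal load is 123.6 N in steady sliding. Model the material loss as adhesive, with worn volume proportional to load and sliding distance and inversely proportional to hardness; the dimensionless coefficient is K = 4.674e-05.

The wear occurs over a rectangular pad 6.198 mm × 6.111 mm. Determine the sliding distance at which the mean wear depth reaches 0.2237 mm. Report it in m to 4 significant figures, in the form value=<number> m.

value=1288 m

The computation runs at full float precision — the intermediates are printed rounded; a single final rounding to four significant figures.
Convert: Hardness H = 878.1 MPa = 8.781e+08 Pa.
Convert: Pad sides 6.198 mm × 6.111 mm = 0.006198 m × 0.006111 m. Contact area A = 0.006198 m × 0.006111 m = 3.788e-05 m².
Convert: Depth limit h_lim = 0.2237 mm = 2.237e-04 m.
Collected in SI base units: W = 123.6 N, H = 8.781e+08 Pa, K = 4.674e-05.
Permissible volume V_lim = h_lim·A = 2.237e-04 · 3.788e-05 = 8.473e-09 m³.
Life L = V_lim·H/(K·W) = 8.473e-09 · 8.781e+08 / (4.674e-05 · 123.6) = 1288 m.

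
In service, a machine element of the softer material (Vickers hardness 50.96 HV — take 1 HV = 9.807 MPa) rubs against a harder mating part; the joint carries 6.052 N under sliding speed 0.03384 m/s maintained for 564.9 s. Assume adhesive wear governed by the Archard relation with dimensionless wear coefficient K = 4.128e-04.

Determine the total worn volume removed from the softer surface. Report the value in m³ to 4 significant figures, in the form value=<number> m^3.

value=9.556e-11 m^3

Shown intermediates are rounded. All working math holds full precision, and a single final rounding to four significant digits.
Distance covered L = v·t = 0.03384 m/s × 564.9 s = 19.12 m.
Hardness H = 50.96 HV × 9.807 MPa/HV = 499.8 MPa = 4.998e+08 Pa.
In SI base units: W = 6.052 N, H = 4.998e+08 Pa, K = 4.128e-04.
The Archard volume V = K·W·L/H = 4.128e-04 · 6.052 · 19.12 / 4.998e+08 = 9.556e-11 m³.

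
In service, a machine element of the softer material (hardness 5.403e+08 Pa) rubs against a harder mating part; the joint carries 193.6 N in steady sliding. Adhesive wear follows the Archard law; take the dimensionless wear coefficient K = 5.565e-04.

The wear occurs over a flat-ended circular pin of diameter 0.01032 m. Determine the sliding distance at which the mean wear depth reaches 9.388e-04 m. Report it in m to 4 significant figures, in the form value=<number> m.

The intermediates are shown rounded. The computation keeps full precision — a lone final rounding to 4 significant figures.
Convert: Contact area A = π·d²/4 = π·(0.01032 m)²/4 = 8.365e-05 m².
As SI base values: W = 193.6 N, H = 5.403e+08 Pa, K = 5.565e-04.
Volume at the limit: V_lim = h_lim·A = 9.388e-04 · 8.365e-05 = 7.853e-08 m³.
Sliding life L = V_lim·H/(K·W) = 7.853e-08 · 5.403e+08 / (5.565e-04 · 193.6) = 393.8 m.

value=393.8 m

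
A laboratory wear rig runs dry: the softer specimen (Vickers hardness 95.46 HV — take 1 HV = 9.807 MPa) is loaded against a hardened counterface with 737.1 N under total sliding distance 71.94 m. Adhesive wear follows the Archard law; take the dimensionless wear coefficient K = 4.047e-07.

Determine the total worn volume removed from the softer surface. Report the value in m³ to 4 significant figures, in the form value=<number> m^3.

Each operation runs at exact precision — displayed values are rounded, and a single final rounding: 4 significant figures.
Hardness H = 95.46 HV × 9.807 MPa/HV = 936.2 MPa = 9.362e+08 Pa.
Working in SI base units: W = 737.1 N, H = 9.362e+08 Pa, K = 4.047e-07.
Archard volume V = K·W·L/H = 4.047e-07 · 737.1 · 71.94 / 9.362e+08 = 2.292e-11 m³.

value=2.292e-11 m^3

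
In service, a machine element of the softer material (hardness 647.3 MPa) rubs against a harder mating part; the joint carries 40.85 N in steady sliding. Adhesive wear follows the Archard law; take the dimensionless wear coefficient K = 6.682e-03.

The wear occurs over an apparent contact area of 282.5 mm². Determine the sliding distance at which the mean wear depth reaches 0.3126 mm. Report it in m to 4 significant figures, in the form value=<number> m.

Intermediate values are displayed rounded, and the algebra runs at full precision, and one last rounding to 4 significant digits.
Convert: Hardness H = 647.3 MPa = 6.473e+08 Pa.
Convert: Contact area A = 282.5 mm² = 2.825e-04 m².
Convert: Depth limit h_lim = 0.3126 mm = 3.126e-04 m.
As SI base values: W = 40.85 N, H = 6.473e+08 Pa, K = 6.682e-03.
At the depth limit, V_lim = h_lim·A = 3.126e-04 · 2.825e-04 = 8.831e-08 m³.
So the life L = V_lim·H/(K·W) = 8.831e-08 · 6.473e+08 / (6.682e-03 · 40.85) = 209.4 m.

value=209.4 m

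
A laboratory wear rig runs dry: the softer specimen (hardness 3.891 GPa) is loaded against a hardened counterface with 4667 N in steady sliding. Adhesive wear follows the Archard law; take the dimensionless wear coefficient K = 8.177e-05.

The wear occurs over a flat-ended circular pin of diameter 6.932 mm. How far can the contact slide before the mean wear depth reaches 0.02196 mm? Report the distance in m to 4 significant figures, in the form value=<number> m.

Intermediates are shown rounded; every step keeps full precision, and a lone final rounding to 4 significant digits.
Convert: Hardness H = 3.891 GPa = 3.891e+09 Pa.
Convert: Pin diameter d = 6.932 mm = 0.006932 m. Contact area A = π·d²/4 = π·(0.006932 m)²/4 = 3.774e-05 m².
Convert: Depth limit h_lim = 0.02196 mm = 2.196e-05 m.
In SI base units: W = 4667 N, H = 3.891e+09 Pa, K = 8.177e-05.
Limit volume V_lim = h_lim·A = 2.196e-05 · 3.774e-05 = 8.288e-10 m³.
Thus life L = V_lim·H/(K·W) = 8.288e-10 · 3.891e+09 / (8.177e-05 · 4667) = 8.450 m.

value=8.450 m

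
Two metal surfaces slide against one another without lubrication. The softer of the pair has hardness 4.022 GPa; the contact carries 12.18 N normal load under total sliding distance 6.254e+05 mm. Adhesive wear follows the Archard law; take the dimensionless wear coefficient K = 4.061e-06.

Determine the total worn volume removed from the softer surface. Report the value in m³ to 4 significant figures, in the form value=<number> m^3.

The intermediates are displayed rounded; all arithmetic keeps full float precision — a lone final rounding to 4 significant digits.
Convert: The distance L = 6.254e+05 mm = 625.4 m.
Convert: Hardness H = 4.022 GPa = 4.022e+09 Pa.
Restated in SI base units: W = 12.18 N, H = 4.022e+09 Pa, K = 4.061e-06.
By Archard's law, V = K·W·L/H = 4.061e-06 · 12.18 · 625.4 / 4.022e+09 = 7.691e-12 m³.

value=7.691e-12 m^3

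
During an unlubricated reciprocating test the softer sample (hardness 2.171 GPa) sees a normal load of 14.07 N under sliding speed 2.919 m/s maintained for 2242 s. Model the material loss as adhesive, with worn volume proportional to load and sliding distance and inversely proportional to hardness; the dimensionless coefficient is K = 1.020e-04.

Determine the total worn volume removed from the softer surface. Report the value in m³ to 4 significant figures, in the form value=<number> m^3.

value=4.326e-09 m^3

Intermediates are displayed rounded — the algebra runs at exact precision, and one last rounding to four significant figures.
Convert: The distance L = v·t = 2.919 m/s × 2242 s = 6544 m.
Convert: Hardness H = 2.171 GPa = 2.171e+09 Pa.
Collected in SI base units: W = 14.07 N, H = 2.171e+09 Pa, K = 1.020e-04.
Volume removed: V = K·W·L/H = 1.020e-04 · 14.07 · 6544 / 2.171e+09 = 4.326e-09 m³.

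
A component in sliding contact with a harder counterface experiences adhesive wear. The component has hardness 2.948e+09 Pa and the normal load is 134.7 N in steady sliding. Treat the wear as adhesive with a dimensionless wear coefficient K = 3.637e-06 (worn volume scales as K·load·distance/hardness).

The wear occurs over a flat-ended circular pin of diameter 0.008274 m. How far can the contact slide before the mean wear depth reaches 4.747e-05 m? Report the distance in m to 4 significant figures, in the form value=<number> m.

value=1.536e+04 m

The computation runs at exact precision. Intermediates are printed rounded — a lone final rounding, at 4 significant digits.
Convert: Contact area A = π·d²/4 = π·(0.008274 m)²/4 = 5.377e-05 m².
Restated in SI base units: W = 134.7 N, H = 2.948e+09 Pa, K = 3.637e-06.
At the depth limit, V_lim = h_lim·A = 4.747e-05 · 5.377e-05 = 2.552e-09 m³.
Thus life L = V_lim·H/(K·W) = 2.552e-09 · 2.948e+09 / (3.637e-06 · 134.7) = 1.536e+04 m.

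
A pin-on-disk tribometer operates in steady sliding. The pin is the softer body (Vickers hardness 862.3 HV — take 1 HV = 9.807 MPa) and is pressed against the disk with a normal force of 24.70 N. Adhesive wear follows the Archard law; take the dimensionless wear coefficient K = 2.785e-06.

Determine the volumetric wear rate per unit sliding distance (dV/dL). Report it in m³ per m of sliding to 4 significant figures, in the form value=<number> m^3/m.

Every step keeps full precision. Intermediates are shown rounded — a lone final rounding: four significant digits.
Convert: Hardness H = 862.3 HV × 9.807 MPa/HV = 8457 MPa = 8.457e+09 Pa.
Working in SI base units: W = 24.70 N, H = 8.457e+09 Pa, K = 2.785e-06.
Sliding wear rate dV/dL = K·W/H — distance-free: 2.785e-06 · 24.70 / 8.457e+09 = 8.134e-15 m³/m.

value=8.134e-15 m^3/m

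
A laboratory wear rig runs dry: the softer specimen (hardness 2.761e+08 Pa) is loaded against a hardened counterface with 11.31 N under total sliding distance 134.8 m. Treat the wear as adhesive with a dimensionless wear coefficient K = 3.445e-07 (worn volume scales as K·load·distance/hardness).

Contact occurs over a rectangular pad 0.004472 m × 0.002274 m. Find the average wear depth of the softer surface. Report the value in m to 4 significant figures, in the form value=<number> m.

value=1.871e-07 m

Each operation runs at exact precision, and intermediates are printed rounded — rounded once at the end: 4 significant figures.
Contact area A = 0.004472 m × 0.002274 m = 1.017e-05 m².
In SI base units: W = 11.31 N, H = 2.761e+08 Pa, K = 3.445e-07.
By Archard's law, V = K·W·L/H = 3.445e-07 · 11.31 · 134.8 / 2.761e+08 = 1.902e-12 m³.
Wear depth h = V/A = 1.902e-12 / 1.017e-05 = 1.871e-07 m.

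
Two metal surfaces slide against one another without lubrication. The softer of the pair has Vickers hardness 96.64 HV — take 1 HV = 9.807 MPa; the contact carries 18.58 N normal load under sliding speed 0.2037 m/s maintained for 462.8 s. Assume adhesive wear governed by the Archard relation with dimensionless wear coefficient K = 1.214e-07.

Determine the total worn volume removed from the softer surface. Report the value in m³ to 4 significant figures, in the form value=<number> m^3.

value=2.244e-13 m^3

Each operation maintains full precision. Intermediates are shown rounded, and one final rounding: four significant figures.
Convert: Sliding distance L = v·t = 0.2037 m/s × 462.8 s = 94.27 m.
Convert: Hardness H = 96.64 HV × 9.807 MPa/HV = 947.7 MPa = 9.477e+08 Pa.
As SI base values: W = 18.58 N, H = 9.477e+08 Pa, K = 1.214e-07.
Apply Archard: V = K·W·L/H = 1.214e-07 · 18.58 · 94.27 / 9.477e+08 = 2.244e-13 m³.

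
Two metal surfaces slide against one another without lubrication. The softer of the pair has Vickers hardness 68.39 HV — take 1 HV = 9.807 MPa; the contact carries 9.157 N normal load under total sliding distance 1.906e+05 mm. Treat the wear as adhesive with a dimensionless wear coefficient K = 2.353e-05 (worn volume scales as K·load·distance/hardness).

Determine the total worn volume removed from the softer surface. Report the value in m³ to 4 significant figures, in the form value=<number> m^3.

value=6.123e-11 m^3

The intermediates are displayed rounded. The computation keeps full precision; one final rounding to four significant digits.
Convert: The distance L = 1.906e+05 mm = 190.6 m.
Convert: Hardness H = 68.39 HV × 9.807 MPa/HV = 670.7 MPa = 6.707e+08 Pa.
In SI base units, W = 9.157 N, H = 6.707e+08 Pa, K = 2.353e-05.
Archard volume V = K·W·L/H = 2.353e-05 · 9.157 · 190.6 / 6.707e+08 = 6.123e-11 m³.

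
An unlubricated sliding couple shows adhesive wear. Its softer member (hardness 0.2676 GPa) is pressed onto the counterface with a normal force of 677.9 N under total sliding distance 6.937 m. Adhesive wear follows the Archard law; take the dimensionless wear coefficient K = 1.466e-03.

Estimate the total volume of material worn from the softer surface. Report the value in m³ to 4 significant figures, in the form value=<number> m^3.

value=2.576e-08 m^3

Intermediate values are shown rounded; all working math runs at full float precision; rounded just once: four significant figures.
Convert: Hardness H = 0.2676 GPa = 2.676e+08 Pa.
Restated in SI base units: W = 677.9 N, H = 2.676e+08 Pa, K = 1.466e-03.
The Archard volume V = K·W·L/H = 1.466e-03 · 677.9 · 6.937 / 2.676e+08 = 2.576e-08 m³.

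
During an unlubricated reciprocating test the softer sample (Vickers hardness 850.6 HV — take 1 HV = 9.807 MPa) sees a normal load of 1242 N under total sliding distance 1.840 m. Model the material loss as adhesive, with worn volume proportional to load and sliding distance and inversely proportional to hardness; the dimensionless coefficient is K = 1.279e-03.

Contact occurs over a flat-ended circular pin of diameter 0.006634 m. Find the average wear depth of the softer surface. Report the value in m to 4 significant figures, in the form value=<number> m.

All arithmetic maintains full float precision; shown intermediates are rounded; a lone final rounding: 4 significant digits.
Convert: Hardness H = 850.6 HV × 9.807 MPa/HV = 8342 MPa = 8.342e+09 Pa.
Convert: Contact area A = π·d²/4 = π·(0.006634 m)²/4 = 3.457e-05 m².
Expressed in SI base units: W = 1242 N, H = 8.342e+09 Pa, K = 1.279e-03.
Worn volume V = K·W·L/H = 1.279e-03 · 1242 · 1.840 / 8.342e+09 = 3.504e-10 m³.
Mean depth h = V/A = 3.504e-10 / 3.457e-05 = 1.014e-05 m.

value=1.014e-05 m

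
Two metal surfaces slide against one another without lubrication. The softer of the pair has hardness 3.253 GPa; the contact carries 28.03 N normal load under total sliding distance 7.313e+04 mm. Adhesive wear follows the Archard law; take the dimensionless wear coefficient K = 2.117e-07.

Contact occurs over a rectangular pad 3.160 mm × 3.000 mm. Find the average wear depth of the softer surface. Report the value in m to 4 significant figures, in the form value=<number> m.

value=1.407e-08 m

Each operation holds full float precision. Shown intermediates are rounded — one final rounding: 4 significant digits.
Distance L = 7.313e+04 mm = 73.13 m.
Hardness H = 3.253 GPa = 3.253e+09 Pa.
Pad sides 3.160 mm × 3.000 mm = 0.003160 m × 0.003000 m. Contact area A = 0.003160 m × 0.003000 m = 9.480e-06 m².
Working in SI base units: W = 28.03 N, H = 3.253e+09 Pa, K = 2.117e-07.
The Archard volume V = K·W·L/H = 2.117e-07 · 28.03 · 73.13 / 3.253e+09 = 1.334e-13 m³.
Mean wear depth h = V/A = 1.334e-13 / 9.480e-06 = 1.407e-08 m.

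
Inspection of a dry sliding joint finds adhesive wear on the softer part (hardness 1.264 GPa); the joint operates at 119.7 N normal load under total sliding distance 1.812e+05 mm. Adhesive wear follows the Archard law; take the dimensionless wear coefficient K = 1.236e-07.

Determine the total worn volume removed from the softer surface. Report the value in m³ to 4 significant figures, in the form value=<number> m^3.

Each operation carries full precision — the intermediates are displayed rounded — rounded once at the end: four significant digits.
Distance L = 1.812e+05 mm = 181.2 m.
Hardness H = 1.264 GPa = 1.264e+09 Pa.
Working in SI base units: W = 119.7 N, H = 1.264e+09 Pa, K = 1.236e-07.
The Archard volume V = K·W·L/H = 1.236e-07 · 119.7 · 181.2 / 1.264e+09 = 2.121e-12 m³.

value=2.121e-12 m^3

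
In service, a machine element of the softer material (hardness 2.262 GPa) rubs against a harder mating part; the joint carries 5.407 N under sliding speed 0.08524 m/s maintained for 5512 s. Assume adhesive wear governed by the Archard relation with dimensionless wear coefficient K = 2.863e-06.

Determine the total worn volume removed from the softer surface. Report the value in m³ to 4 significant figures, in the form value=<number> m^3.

Intermediates appear rounded — all arithmetic keeps full float precision; one last rounding, at four significant digits.
Distance L = v·t = 0.08524 m/s × 5512 s = 469.8 m.
Hardness H = 2.262 GPa = 2.262e+09 Pa.
Expressed in SI base units: W = 5.407 N, H = 2.262e+09 Pa, K = 2.863e-06.
Wear volume V = K·W·L/H = 2.863e-06 · 5.407 · 469.8 / 2.262e+09 = 3.215e-12 m³.

value=3.215e-12 m^3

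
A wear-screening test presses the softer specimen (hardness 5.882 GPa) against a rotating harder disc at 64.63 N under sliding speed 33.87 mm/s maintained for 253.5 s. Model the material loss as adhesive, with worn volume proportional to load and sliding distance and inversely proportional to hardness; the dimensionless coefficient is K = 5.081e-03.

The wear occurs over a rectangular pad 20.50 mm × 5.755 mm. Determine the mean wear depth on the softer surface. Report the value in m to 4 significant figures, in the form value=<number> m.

The computation maintains full precision, and the intermediates are displayed rounded, and a single final rounding to 4 significant figures.
Sliding speed v = 33.87 mm/s = 0.03387 m/s. Distance covered L = v·t = 0.03387 m/s × 253.5 s = 8.586 m.
Hardness H = 5.882 GPa = 5.882e+09 Pa.
Pad sides 20.50 mm × 5.755 mm = 0.02050 m × 0.005755 m. Contact area A = 0.02050 m × 0.005755 m = 1.180e-04 m².
Restated in SI base units: W = 64.63 N, H = 5.882e+09 Pa, K = 5.081e-03.
Archard relation: V = K·W·L/H = 5.081e-03 · 64.63 · 8.586 / 5.882e+09 = 4.793e-10 m³.
Depth of wear h = V/A = 4.793e-10 / 1.180e-04 = 4.063e-06 m.

value=4.063e-06 m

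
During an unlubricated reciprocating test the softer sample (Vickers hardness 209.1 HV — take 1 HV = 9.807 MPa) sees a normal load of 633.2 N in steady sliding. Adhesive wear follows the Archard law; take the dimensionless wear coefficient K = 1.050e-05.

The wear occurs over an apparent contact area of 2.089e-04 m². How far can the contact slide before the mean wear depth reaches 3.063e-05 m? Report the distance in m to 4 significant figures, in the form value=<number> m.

value=1974 m

Intermediate values are shown rounded, and the computation keeps exact precision — one final rounding to 4 significant figures.
Convert: Hardness H = 209.1 HV × 9.807 MPa/HV = 2051 MPa = 2.051e+09 Pa.
Working in SI base units: W = 633.2 N, H = 2.051e+09 Pa, K = 1.050e-05.
At the depth limit, V_lim = h_lim·A = 3.063e-05 · 2.089e-04 = 6.399e-09 m³.
So the life L = V_lim·H/(K·W) = 6.399e-09 · 2.051e+09 / (1.050e-05 · 633.2) = 1974 m.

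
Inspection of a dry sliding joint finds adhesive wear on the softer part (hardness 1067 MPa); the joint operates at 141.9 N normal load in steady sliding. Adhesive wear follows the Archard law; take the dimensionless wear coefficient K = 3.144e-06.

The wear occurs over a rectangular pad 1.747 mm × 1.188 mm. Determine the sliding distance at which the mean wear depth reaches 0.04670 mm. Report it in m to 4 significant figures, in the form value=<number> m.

value=231.8 m

All working math maintains full float precision — intermediates are shown rounded; rounded just once to 4 significant digits.
Convert: Hardness H = 1067 MPa = 1.067e+09 Pa.
Convert: Pad sides 1.747 mm × 1.188 mm = 0.001747 m × 0.001188 m. Contact area A = 0.001747 m × 0.001188 m = 2.075e-06 m².
Convert: Depth limit h_lim = 0.04670 mm = 4.670e-05 m.
Collected in SI base units: W = 141.9 N, H = 1.067e+09 Pa, K = 3.144e-06.
At the depth limit, V_lim = h_lim·A = 4.670e-05 · 2.075e-06 = 9.692e-11 m³.
Life L = V_lim·H/(K·W) = 9.692e-11 · 1.067e+09 / (3.144e-06 · 141.9) = 231.8 m.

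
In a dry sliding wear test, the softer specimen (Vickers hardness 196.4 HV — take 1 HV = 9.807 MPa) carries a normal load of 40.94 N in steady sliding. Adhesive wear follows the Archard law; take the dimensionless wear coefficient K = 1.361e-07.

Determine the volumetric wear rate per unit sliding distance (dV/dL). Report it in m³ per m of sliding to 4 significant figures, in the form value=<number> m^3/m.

value=2.893e-15 m^3/m

Printed values are rounded, and all working math keeps exact precision, and one final rounding: 4 significant digits.
Convert: Hardness H = 196.4 HV × 9.807 MPa/HV = 1926 MPa = 1.926e+09 Pa.
In SI base units, W = 40.94 N, H = 1.926e+09 Pa, K = 1.361e-07.
Volumetric rate dV/dL = K·W/H, per unit distance: 1.361e-07 · 40.94 / 1.926e+09 = 2.893e-15 m³/m.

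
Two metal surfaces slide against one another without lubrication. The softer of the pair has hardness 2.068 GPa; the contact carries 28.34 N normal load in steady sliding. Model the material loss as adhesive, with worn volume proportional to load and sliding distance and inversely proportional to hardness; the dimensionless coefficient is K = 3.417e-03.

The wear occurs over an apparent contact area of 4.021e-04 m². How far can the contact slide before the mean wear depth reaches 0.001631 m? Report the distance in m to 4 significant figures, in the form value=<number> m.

value=1.401e+04 m

The computation runs at exact precision. Intermediate values are printed rounded, and rounded just once, at 4 significant figures.
Hardness H = 2.068 GPa = 2.068e+09 Pa.
Expressed in SI base units: W = 28.34 N, H = 2.068e+09 Pa, K = 3.417e-03.
Allowed volume V_lim = h_lim·A = 0.001631 · 4.021e-04 = 6.558e-07 m³.
Life L = V_lim·H/(K·W) = 6.558e-07 · 2.068e+09 / (3.417e-03 · 28.34) = 1.401e+04 m.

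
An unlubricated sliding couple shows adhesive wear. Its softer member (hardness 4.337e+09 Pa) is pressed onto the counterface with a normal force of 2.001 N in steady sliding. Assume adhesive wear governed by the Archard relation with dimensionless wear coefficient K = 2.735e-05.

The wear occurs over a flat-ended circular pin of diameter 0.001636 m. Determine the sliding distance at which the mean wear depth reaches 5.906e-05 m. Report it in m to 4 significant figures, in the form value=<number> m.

The intermediates are printed rounded; all working math carries exact precision — one final rounding: 4 significant digits.
Contact area A = π·d²/4 = π·(0.001636 m)²/4 = 2.102e-06 m².
In SI base units: W = 2.001 N, H = 4.337e+09 Pa, K = 2.735e-05.
Volume at the limit: V_lim = h_lim·A = 5.906e-05 · 2.102e-06 = 1.242e-10 m³.
So the life L = V_lim·H/(K·W) = 1.242e-10 · 4.337e+09 / (2.735e-05 · 2.001) = 9839 m.

value=9839 m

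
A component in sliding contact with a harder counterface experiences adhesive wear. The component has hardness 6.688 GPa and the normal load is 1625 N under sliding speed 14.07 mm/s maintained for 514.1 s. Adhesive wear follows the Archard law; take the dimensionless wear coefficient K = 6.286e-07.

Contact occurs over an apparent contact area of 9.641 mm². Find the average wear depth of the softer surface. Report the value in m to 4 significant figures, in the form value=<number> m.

Each operation holds full precision; the intermediates appear rounded; a lone final rounding to 4 significant digits.
Convert: Sliding speed v = 14.07 mm/s = 0.01407 m/s. Total distance L = v·t = 0.01407 m/s × 514.1 s = 7.233 m.
Convert: Hardness H = 6.688 GPa = 6.688e+09 Pa.
Convert: Contact area A = 9.641 mm² = 9.641e-06 m².
Expressed in SI base units: W = 1625 N, H = 6.688e+09 Pa, K = 6.286e-07.
Worn volume V = K·W·L/H = 6.286e-07 · 1625 · 7.233 / 6.688e+09 = 1.105e-12 m³.
Mean depth h = V/A = 1.105e-12 / 9.641e-06 = 1.146e-07 m.

value=1.146e-07 m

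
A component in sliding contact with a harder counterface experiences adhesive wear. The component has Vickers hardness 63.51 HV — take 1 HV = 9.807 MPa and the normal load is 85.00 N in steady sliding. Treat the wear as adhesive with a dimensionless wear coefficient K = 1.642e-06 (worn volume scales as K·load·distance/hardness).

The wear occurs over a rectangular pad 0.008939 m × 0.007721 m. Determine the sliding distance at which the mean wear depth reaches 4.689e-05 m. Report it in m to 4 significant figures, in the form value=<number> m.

Intermediate values are displayed rounded — all arithmetic carries full precision, and one final rounding: four significant figures.
Hardness H = 63.51 HV × 9.807 MPa/HV = 622.8 MPa = 6.228e+08 Pa.
Contact area A = 0.008939 m × 0.007721 m = 6.902e-05 m².
SI base units throughout: W = 85.00 N, H = 6.228e+08 Pa, K = 1.642e-06.
Wearable volume V_lim = h_lim·A = 4.689e-05 · 6.902e-05 = 3.236e-09 m³.
Inverting, life L = V_lim·H/(K·W) = 3.236e-09 · 6.228e+08 / (1.642e-06 · 85.00) = 1.444e+04 m.

value=1.444e+04 m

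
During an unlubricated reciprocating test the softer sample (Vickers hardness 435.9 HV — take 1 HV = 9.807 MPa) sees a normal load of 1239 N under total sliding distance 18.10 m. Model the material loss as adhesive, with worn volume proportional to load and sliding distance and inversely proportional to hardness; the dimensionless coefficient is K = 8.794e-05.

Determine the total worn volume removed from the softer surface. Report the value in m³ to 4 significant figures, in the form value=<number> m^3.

value=4.613e-10 m^3

The intermediates are displayed rounded, and the algebra holds full precision; rounded just once: 4 significant figures.
Convert: Hardness H = 435.9 HV × 9.807 MPa/HV = 4275 MPa = 4.275e+09 Pa.
As SI base values: W = 1239 N, H = 4.275e+09 Pa, K = 8.794e-05.
Volume removed: V = K·W·L/H = 8.794e-05 · 1239 · 18.10 / 4.275e+09 = 4.613e-10 m³.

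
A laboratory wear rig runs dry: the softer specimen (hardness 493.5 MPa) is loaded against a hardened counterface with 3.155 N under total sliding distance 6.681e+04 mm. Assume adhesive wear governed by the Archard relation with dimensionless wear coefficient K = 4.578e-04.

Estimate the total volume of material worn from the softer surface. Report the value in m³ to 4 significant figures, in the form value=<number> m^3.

The computation keeps full precision; intermediate values appear rounded. Rounded once at the end, at four significant figures.
Distance covered L = 6.681e+04 mm = 66.81 m.
Hardness H = 493.5 MPa = 4.935e+08 Pa.
As SI base values: W = 3.155 N, H = 4.935e+08 Pa, K = 4.578e-04.
Wear volume V = K·W·L/H = 4.578e-04 · 3.155 · 66.81 / 4.935e+08 = 1.955e-10 m³.

value=1.955e-10 m^3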